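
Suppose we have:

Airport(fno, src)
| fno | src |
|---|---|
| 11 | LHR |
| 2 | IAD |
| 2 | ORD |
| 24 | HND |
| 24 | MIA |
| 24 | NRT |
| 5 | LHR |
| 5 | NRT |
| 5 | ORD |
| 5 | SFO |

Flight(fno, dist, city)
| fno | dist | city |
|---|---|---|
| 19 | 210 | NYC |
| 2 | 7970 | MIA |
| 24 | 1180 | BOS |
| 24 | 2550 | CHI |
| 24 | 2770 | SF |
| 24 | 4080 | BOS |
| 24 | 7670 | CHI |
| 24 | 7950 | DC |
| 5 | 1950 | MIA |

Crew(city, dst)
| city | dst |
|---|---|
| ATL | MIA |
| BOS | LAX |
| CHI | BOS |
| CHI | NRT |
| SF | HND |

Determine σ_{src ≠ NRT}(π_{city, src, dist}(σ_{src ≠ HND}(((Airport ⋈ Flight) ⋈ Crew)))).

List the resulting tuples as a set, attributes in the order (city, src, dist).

{(BOS, MIA, 1180), (BOS, MIA, 4080), (CHI, MIA, 2550), (CHI, MIA, 7670), (SF, MIA, 2770)}

Airport ⋈ Flight (natural join on fno): {(2, IAD, 7970, MIA), (2, ORD, 7970, MIA), (24, HND, 1180, BOS), (24, HND, 2550, CHI), (24, HND, 2770, SF), (24, HND, 4080, BOS), (24, HND, 7670, CHI), (24, HND, 7950, DC), (24, MIA, 1180, BOS), (24, MIA, 2550, CHI), (24, MIA, 2770, SF), (24, MIA, 4080, BOS), (24, MIA, 7670, CHI), (24, MIA, 7950, DC), (24, NRT, 1180, BOS), (24, NRT, 2550, CHI), (24, NRT, 2770, SF), (24, NRT, 4080, BOS), (24, NRT, 7670, CHI), (24, NRT, 7950, DC), (5, LHR, 1950, MIA), (5, NRT, 1950, MIA), (5, ORD, 1950, MIA), (5, SFO, 1950, MIA)}
(Airport ⋈ Flight) ⋈ Crew (natural join on city): {(24, HND, 1180, BOS, LAX), (24, HND, 2550, CHI, BOS), (24, HND, 2550, CHI, NRT), (24, HND, 2770, SF, HND), (24, HND, 4080, BOS, LAX), (24, HND, 7670, CHI, BOS), (24, HND, 7670, CHI, NRT), (24, MIA, 1180, BOS, LAX), (24, MIA, 2550, CHI, BOS), (24, MIA, 2550, CHI, NRT), (24, MIA, 2770, SF, HND), (24, MIA, 4080, BOS, LAX), (24, MIA, 7670, CHI, BOS), (24, MIA, 7670, CHI, NRT), (24, NRT, 1180, BOS, LAX), (24, NRT, 2550, CHI, BOS), (24, NRT, 2550, CHI, NRT), (24, NRT, 2770, SF, HND), (24, NRT, 4080, BOS, LAX), (24, NRT, 7670, CHI, BOS), (24, NRT, 7670, CHI, NRT)}
Selection src ≠ HND: {(24, MIA, 1180, BOS, LAX), (24, MIA, 2550, CHI, BOS), (24, MIA, 2550, CHI, NRT), (24, MIA, 2770, SF, HND), (24, MIA, 4080, BOS, LAX), (24, MIA, 7670, CHI, BOS), (24, MIA, 7670, CHI, NRT), (24, NRT, 1180, BOS, LAX), (24, NRT, 2550, CHI, BOS), (24, NRT, 2550, CHI, NRT), (24, NRT, 2770, SF, HND), (24, NRT, 4080, BOS, LAX), (24, NRT, 7670, CHI, BOS), (24, NRT, 7670, CHI, NRT)}
Projecting to city, src, dist (4 duplicate(s) eliminated): {(BOS, MIA, 1180), (BOS, MIA, 4080), (BOS, NRT, 1180), (BOS, NRT, 4080), (CHI, MIA, 2550), (CHI, MIA, 7670), (CHI, NRT, 2550), (CHI, NRT, 7670), (SF, MIA, 2770), (SF, NRT, 2770)}
Selection src ≠ NRT: {(BOS, MIA, 1180), (BOS, MIA, 4080), (CHI, MIA, 2550), (CHI, MIA, 7670), (SF, MIA, 2770)}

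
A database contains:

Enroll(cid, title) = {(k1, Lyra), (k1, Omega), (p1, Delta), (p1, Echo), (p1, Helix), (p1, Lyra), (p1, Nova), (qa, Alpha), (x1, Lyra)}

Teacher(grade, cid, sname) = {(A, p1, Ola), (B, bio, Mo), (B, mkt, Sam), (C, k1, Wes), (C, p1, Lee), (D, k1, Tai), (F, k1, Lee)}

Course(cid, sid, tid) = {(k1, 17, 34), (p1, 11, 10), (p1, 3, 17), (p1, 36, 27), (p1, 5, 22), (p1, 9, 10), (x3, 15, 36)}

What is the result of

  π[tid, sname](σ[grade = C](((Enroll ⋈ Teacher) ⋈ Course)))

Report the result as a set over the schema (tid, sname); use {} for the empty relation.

Joining Enroll and Teacher on cid yields {(k1, Lyra, C, Wes), (k1, Lyra, D, Tai), (k1, Lyra, F, Lee), (k1, Omega, C, Wes), (k1, Omega, D, Tai), (k1, Omega, F, Lee), (p1, Delta, A, Ola), (p1, Delta, C, Lee), (p1, Echo, A, Ola), (p1, Echo, C, Lee), (p1, Helix, A, Ola), (p1, Helix, C, Lee), (p1, Lyra, A, Ola), (p1, Lyra, C, Lee), (p1, Nova, A, Ola), (p1, Nova, C, Lee)}.
Joining (Enroll ⋈ Teacher) and Course on cid yields {(k1, Lyra, C, Wes, 17, 34), (k1, Lyra, D, Tai, 17, 34), (k1, Lyra, F, Lee, 17, 34), (k1, Omega, C, Wes, 17, 34), (k1, Omega, D, Tai, 17, 34), (k1, Omega, F, Lee, 17, 34), (p1, Delta, A, Ola, 11, 10), (p1, Delta, A, Ola, 3, 17), (p1, Delta, A, Ola, 36, 27), (p1, Delta, A, Ola, 5, 22), (p1, Delta, A, Ola, 9, 10), (p1, Delta, C, Lee, 11, 10), (p1, Delta, C, Lee, 3, 17), (p1, Delta, C, Lee, 36, 27), (p1, Delta, C, Lee, 5, 22), (p1, Delta, C, Lee, 9, 10), (p1, Echo, A, Ola, 11, 10), (p1, Echo, A, Ola, 3, 17), (p1, Echo, A, Ola, 36, 27), (p1, Echo, A, Ola, 5, 22), (p1, Echo, A, Ola, 9, 10), (p1, Echo, C, Lee, 11, 10), (p1, Echo, C, Lee, 3, 17), (p1, Echo, C, Lee, 36, 27), (p1, Echo, C, Lee, 5, 22), (p1, Echo, C, Lee, 9, 10), (p1, Helix, A, Ola, 11, 10), (p1, Helix, A, Ola, 3, 17), (p1, Helix, A, Ola, 36, 27), (p1, Helix, A, Ola, 5, 22), (p1, Helix, A, Ola, 9, 10), (p1, Helix, C, Lee, 11, 10), (p1, Helix, C, Lee, 3, 17), (p1, Helix, C, Lee, 36, 27), (p1, Helix, C, Lee, 5, 22), (p1, Helix, C, Lee, 9, 10), (p1, Lyra, A, Ola, 11, 10), (p1, Lyra, A, Ola, 3, 17), (p1, Lyra, A, Ola, 36, 27), (p1, Lyra, A, Ola, 5, 22), (p1, Lyra, A, Ola, 9, 10), (p1, Lyra, C, Lee, 11, 10), (p1, Lyra, C, Lee, 3, 17), (p1, Lyra, C, Lee, 36, 27), (p1, Lyra, C, Lee, 5, 22), (p1, Lyra, C, Lee, 9, 10), (p1, Nova, A, Ola, 11, 10), (p1, Nova, A, Ola, 3, 17), (p1, Nova, A, Ola, 36, 27), (p1, Nova, A, Ola, 5, 22), (p1, Nova, A, Ola, 9, 10), (p1, Nova, C, Lee, 11, 10), (p1, Nova, C, Lee, 3, 17), (p1, Nova, C, Lee, 36, 27), (p1, Nova, C, Lee, 5, 22), (p1, Nova, C, Lee, 9, 10)}.
Apply σ_{grade = C}; surviving tuples: {(k1, Lyra, C, Wes, 17, 34), (k1, Omega, C, Wes, 17, 34), (p1, Delta, C, Lee, 11, 10), (p1, Delta, C, Lee, 3, 17), (p1, Delta, C, Lee, 36, 27), (p1, Delta, C, Lee, 5, 22), (p1, Delta, C, Lee, 9, 10), (p1, Echo, C, Lee, 11, 10), (p1, Echo, C, Lee, 3, 17), (p1, Echo, C, Lee, 36, 27), (p1, Echo, C, Lee, 5, 22), (p1, Echo, C, Lee, 9, 10), (p1, Helix, C, Lee, 11, 10), (p1, Helix, C, Lee, 3, 17), (p1, Helix, C, Lee, 36, 27), (p1, Helix, C, Lee, 5, 22), (p1, Helix, C, Lee, 9, 10), (p1, Lyra, C, Lee, 11, 10), (p1, Lyra, C, Lee, 3, 17), (p1, Lyra, C, Lee, 36, 27), (p1, Lyra, C, Lee, 5, 22), (p1, Lyra, C, Lee, 9, 10), (p1, Nova, C, Lee, 11, 10), (p1, Nova, C, Lee, 3, 17), (p1, Nova, C, Lee, 36, 27), (p1, Nova, C, Lee, 5, 22), (p1, Nova, C, Lee, 9, 10)}
Projecting to tid, sname (22 duplicate(s) eliminated): {(10, Lee), (17, Lee), (22, Lee), (27, Lee), (34, Wes)}

{(10, Lee), (17, Lee), (22, Lee), (27, Lee), (34, Wes)}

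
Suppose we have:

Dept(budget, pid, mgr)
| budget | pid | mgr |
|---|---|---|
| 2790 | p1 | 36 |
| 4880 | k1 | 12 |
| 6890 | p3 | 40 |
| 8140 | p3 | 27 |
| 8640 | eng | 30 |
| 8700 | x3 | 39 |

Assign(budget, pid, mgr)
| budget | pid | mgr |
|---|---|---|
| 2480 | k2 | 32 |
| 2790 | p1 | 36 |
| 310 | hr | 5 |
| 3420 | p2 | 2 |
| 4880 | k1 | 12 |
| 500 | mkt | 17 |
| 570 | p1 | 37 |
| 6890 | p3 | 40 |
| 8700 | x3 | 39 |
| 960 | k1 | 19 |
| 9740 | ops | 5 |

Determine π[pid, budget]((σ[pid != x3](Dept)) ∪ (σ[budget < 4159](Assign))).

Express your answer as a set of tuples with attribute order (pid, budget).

{(eng, 8640), (hr, 310), (k1, 4880), (k1, 960), (k2, 2480), (mkt, 500), (p1, 2790), (p1, 570), (p2, 3420), (p3, 6890), (p3, 8140)}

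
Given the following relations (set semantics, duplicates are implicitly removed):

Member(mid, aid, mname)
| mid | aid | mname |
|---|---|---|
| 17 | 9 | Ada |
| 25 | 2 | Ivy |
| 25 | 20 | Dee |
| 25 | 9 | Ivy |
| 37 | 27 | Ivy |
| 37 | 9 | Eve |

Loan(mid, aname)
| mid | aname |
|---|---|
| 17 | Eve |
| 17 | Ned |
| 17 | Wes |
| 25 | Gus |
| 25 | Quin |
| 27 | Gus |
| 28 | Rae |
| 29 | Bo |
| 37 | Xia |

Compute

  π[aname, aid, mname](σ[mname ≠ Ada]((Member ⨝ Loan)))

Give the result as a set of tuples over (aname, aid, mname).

{(Gus, 2, Ivy), (Gus, 20, Dee), (Gus, 9, Ivy), (Quin, 2, Ivy), (Quin, 20, Dee), (Quin, 9, Ivy), (Xia, 27, Ivy), (Xia, 9, Eve)}

Natural join on mid: {(17, 9, Ada, Eve), (17, 9, Ada, Ned), (17, 9, Ada, Wes), (25, 2, Ivy, Gus), (25, 2, Ivy, Quin), (25, 20, Dee, Gus), (25, 20, Dee, Quin), (25, 9, Ivy, Gus), (25, 9, Ivy, Quin), (37, 27, Ivy, Xia), (37, 9, Eve, Xia)}
Filtering on mname ≠ Ada leaves {(25, 2, Ivy, Gus), (25, 2, Ivy, Quin), (25, 20, Dee, Gus), (25, 20, Dee, Quin), (25, 9, Ivy, Gus), (25, 9, Ivy, Quin), (37, 27, Ivy, Xia), (37, 9, Eve, Xia)}.
Projecting to aname, aid, mname: {(Gus, 2, Ivy), (Gus, 20, Dee), (Gus, 9, Ivy), (Quin, 2, Ivy), (Quin, 20, Dee), (Quin, 9, Ivy), (Xia, 27, Ivy), (Xia, 9, Eve)}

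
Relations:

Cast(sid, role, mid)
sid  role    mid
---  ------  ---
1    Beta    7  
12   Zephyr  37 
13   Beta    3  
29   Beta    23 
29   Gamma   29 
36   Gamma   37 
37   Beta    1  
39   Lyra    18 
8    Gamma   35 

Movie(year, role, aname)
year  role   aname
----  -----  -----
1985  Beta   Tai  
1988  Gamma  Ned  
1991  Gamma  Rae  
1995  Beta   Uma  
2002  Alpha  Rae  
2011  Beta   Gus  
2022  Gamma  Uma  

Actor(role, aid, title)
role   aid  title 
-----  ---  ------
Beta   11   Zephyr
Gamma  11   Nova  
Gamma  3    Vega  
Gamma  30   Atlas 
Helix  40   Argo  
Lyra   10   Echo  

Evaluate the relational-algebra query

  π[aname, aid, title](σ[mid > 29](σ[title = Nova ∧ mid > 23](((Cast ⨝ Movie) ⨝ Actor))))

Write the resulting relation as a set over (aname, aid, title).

{(Ned, 11, Nova), (Rae, 11, Nova), (Uma, 11, Nova)}

Natural join on role: {(1, Beta, 7, 1985, Tai), (1, Beta, 7, 1995, Uma), (1, Beta, 7, 2011, Gus), (13, Beta, 3, 1985, Tai), (13, Beta, 3, 1995, Uma), (13, Beta, 3, 2011, Gus), (29, Beta, 23, 1985, Tai), (29, Beta, 23, 1995, Uma), (29, Beta, 23, 2011, Gus), (29, Gamma, 29, 1988, Ned), (29, Gamma, 29, 1991, Rae), (29, Gamma, 29, 2022, Uma), (36, Gamma, 37, 1988, Ned), (36, Gamma, 37, 1991, Rae), (36, Gamma, 37, 2022, Uma), (37, Beta, 1, 1985, Tai), (37, Beta, 1, 1995, Uma), (37, Beta, 1, 2011, Gus), (8, Gamma, 35, 1988, Ned), (8, Gamma, 35, 1991, Rae), (8, Gamma, 35, 2022, Uma)}
Natural join on role: {(1, Beta, 7, 1985, Tai, 11, Zephyr), (1, Beta, 7, 1995, Uma, 11, Zephyr), (1, Beta, 7, 2011, Gus, 11, Zephyr), (13, Beta, 3, 1985, Tai, 11, Zephyr), (13, Beta, 3, 1995, Uma, 11, Zephyr), (13, Beta, 3, 2011, Gus, 11, Zephyr), (29, Beta, 23, 1985, Tai, 11, Zephyr), (29, Beta, 23, 1995, Uma, 11, Zephyr), (29, Beta, 23, 2011, Gus, 11, Zephyr), (29, Gamma, 29, 1988, Ned, 11, Nova), (29, Gamma, 29, 1988, Ned, 3, Vega), (29, Gamma, 29, 1988, Ned, 30, Atlas), (29, Gamma, 29, 1991, Rae, 11, Nova), (29, Gamma, 29, 1991, Rae, 3, Vega), (29, Gamma, 29, 1991, Rae, 30, Atlas), (29, Gamma, 29, 2022, Uma, 11, Nova), (29, Gamma, 29, 2022, Uma, 3, Vega), (29, Gamma, 29, 2022, Uma, 30, Atlas), (36, Gamma, 37, 1988, Ned, 11, Nova), (36, Gamma, 37, 1988, Ned, 3, Vega), (36, Gamma, 37, 1988, Ned, 30, Atlas), (36, Gamma, 37, 1991, Rae, 11, Nova), (36, Gamma, 37, 1991, Rae, 3, Vega), (36, Gamma, 37, 1991, Rae, 30, Atlas), (36, Gamma, 37, 2022, Uma, 11, Nova), (36, Gamma, 37, 2022, Uma, 3, Vega), (36, Gamma, 37, 2022, Uma, 30, Atlas), (37, Beta, 1, 1985, Tai, 11, Zephyr), (37, Beta, 1, 1995, Uma, 11, Zephyr), (37, Beta, 1, 2011, Gus, 11, Zephyr), (8, Gamma, 35, 1988, Ned, 11, Nova), (8, Gamma, 35, 1988, Ned, 3, Vega), (8, Gamma, 35, 1988, Ned, 30, Atlas), (8, Gamma, 35, 1991, Rae, 11, Nova), (8, Gamma, 35, 1991, Rae, 3, Vega), (8, Gamma, 35, 1991, Rae, 30, Atlas), (8, Gamma, 35, 2022, Uma, 11, Nova), (8, Gamma, 35, 2022, Uma, 3, Vega), (8, Gamma, 35, 2022, Uma, 30, Atlas)}
Selection title = Nova ∧ mid > 23: {(29, Gamma, 29, 1988, Ned, 11, Nova), (29, Gamma, 29, 1991, Rae, 11, Nova), (29, Gamma, 29, 2022, Uma, 11, Nova), (36, Gamma, 37, 1988, Ned, 11, Nova), (36, Gamma, 37, 1991, Rae, 11, Nova), (36, Gamma, 37, 2022, Uma, 11, Nova), (8, Gamma, 35, 1988, Ned, 11, Nova), (8, Gamma, 35, 1991, Rae, 11, Nova), (8, Gamma, 35, 2022, Uma, 11, Nova)}
Selection mid > 29: {(36, Gamma, 37, 1988, Ned, 11, Nova), (36, Gamma, 37, 1991, Rae, 11, Nova), (36, Gamma, 37, 2022, Uma, 11, Nova), (8, Gamma, 35, 1988, Ned, 11, Nova), (8, Gamma, 35, 1991, Rae, 11, Nova), (8, Gamma, 35, 2022, Uma, 11, Nova)}
π_{aname, aid, title} gives {(Ned, 11, Nova), (Rae, 11, Nova), (Uma, 11, Nova)} (3 duplicate(s) eliminated).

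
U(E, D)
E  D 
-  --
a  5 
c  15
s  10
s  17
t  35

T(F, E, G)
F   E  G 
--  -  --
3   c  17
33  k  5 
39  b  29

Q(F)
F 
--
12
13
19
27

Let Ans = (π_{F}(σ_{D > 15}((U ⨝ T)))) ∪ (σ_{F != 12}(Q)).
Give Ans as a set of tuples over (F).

{13, 19, 27}

Joining U and T on E yields {(c, 15, 3, 17)}.
Filtering on D > 15 leaves {}.
π[F]: project onto (F) → {}
Filtering on F != 12 leaves {13, 19, 27}.
Taking the union: {13, 19, 27}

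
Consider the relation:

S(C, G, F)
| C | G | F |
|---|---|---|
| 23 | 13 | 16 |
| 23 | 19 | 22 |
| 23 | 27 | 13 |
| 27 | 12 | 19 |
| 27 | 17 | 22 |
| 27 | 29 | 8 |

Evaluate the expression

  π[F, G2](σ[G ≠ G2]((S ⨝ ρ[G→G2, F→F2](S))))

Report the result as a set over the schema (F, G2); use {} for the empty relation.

{(13, 13), (13, 19), (16, 19), (16, 27), (19, 17), (19, 29), (22, 12), (22, 13), (22, 27), (22, 29), (8, 12), (8, 17)}

ρ[G→G2, F→F2]: schema becomes (C, G2, F2); tuples unchanged.
Joining S and ρ[G→G2, F→F2](S) on C yields {(23, 13, 16, 13, 16), (23, 13, 16, 19, 22), (23, 13, 16, 27, 13), (23, 19, 22, 13, 16), (23, 19, 22, 19, 22), (23, 19, 22, 27, 13), (23, 27, 13, 13, 16), (23, 27, 13, 19, 22), (23, 27, 13, 27, 13), (27, 12, 19, 12, 19), (27, 12, 19, 17, 22), (27, 12, 19, 29, 8), (27, 17, 22, 12, 19), (27, 17, 22, 17, 22), (27, 17, 22, 29, 8), (27, 29, 8, 12, 19), (27, 29, 8, 17, 22), (27, 29, 8, 29, 8)}.
Filtering on G ≠ G2 leaves {(23, 13, 16, 19, 22), (23, 13, 16, 27, 13), (23, 19, 22, 13, 16), (23, 19, 22, 27, 13), (23, 27, 13, 13, 16), (23, 27, 13, 19, 22), (27, 12, 19, 17, 22), (27, 12, 19, 29, 8), (27, 17, 22, 12, 19), (27, 17, 22, 29, 8), (27, 29, 8, 12, 19), (27, 29, 8, 17, 22)}.
Projecting to F, G2: {(13, 13), (13, 19), (16, 19), (16, 27), (19, 17), (19, 29), (22, 12), (22, 13), (22, 27), (22, 29), (8, 12), (8, 17)}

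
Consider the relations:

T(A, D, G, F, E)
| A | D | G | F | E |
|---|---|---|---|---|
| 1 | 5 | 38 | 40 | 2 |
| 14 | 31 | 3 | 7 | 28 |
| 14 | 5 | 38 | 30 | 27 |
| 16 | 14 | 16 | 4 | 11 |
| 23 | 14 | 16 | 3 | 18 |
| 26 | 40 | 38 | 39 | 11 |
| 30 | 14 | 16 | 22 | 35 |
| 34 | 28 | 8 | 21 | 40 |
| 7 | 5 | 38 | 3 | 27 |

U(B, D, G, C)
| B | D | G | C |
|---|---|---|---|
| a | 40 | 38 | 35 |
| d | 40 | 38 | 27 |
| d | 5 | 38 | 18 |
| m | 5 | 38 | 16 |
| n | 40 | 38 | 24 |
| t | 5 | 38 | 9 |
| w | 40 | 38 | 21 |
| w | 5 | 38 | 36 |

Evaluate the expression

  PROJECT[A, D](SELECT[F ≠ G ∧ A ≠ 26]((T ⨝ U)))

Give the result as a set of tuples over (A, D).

Joining T and U on D, G yields {(1, 5, 38, 40, 2, d, 18), (1, 5, 38, 40, 2, m, 16), (1, 5, 38, 40, 2, t, 9), (1, 5, 38, 40, 2, w, 36), (14, 5, 38, 30, 27, d, 18), (14, 5, 38, 30, 27, m, 16), (14, 5, 38, 30, 27, t, 9), (14, 5, 38, 30, 27, w, 36), (26, 40, 38, 39, 11, a, 35), (26, 40, 38, 39, 11, d, 27), (26, 40, 38, 39, 11, n, 24), (26, 40, 38, 39, 11, w, 21), (7, 5, 38, 3, 27, d, 18), (7, 5, 38, 3, 27, m, 16), (7, 5, 38, 3, 27, t, 9), (7, 5, 38, 3, 27, w, 36)}.
Filtering on F ≠ G ∧ A ≠ 26 leaves {(1, 5, 38, 40, 2, d, 18), (1, 5, 38, 40, 2, m, 16), (1, 5, 38, 40, 2, t, 9), (1, 5, 38, 40, 2, w, 36), (14, 5, 38, 30, 27, d, 18), (14, 5, 38, 30, 27, m, 16), (14, 5, 38, 30, 27, t, 9), (14, 5, 38, 30, 27, w, 36), (7, 5, 38, 3, 27, d, 18), (7, 5, 38, 3, 27, m, 16), (7, 5, 38, 3, 27, t, 9), (7, 5, 38, 3, 27, w, 36)}.
Keep only column(s) A, D (9 duplicate(s) eliminated): {(1, 5), (14, 5), (7, 5)}

{(1, 5), (14, 5), (7, 5)}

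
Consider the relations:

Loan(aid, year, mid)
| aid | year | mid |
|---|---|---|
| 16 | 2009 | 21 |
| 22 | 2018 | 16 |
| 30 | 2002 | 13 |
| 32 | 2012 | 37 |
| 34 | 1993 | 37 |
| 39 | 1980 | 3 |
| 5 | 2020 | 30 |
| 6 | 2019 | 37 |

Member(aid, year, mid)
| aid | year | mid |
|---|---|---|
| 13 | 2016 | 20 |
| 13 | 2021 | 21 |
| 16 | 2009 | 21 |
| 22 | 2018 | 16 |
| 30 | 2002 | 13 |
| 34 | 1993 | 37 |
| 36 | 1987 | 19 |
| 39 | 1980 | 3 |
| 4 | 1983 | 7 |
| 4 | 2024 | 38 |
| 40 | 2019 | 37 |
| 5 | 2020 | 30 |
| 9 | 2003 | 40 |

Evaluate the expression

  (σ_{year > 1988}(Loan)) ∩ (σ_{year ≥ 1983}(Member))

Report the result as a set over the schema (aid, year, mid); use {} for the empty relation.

Apply σ_{year > 1988}; surviving tuples: {(16, 2009, 21), (22, 2018, 16), (30, 2002, 13), (32, 2012, 37), (34, 1993, 37), (5, 2020, 30), (6, 2019, 37)}
Apply σ_{year ≥ 1983}; surviving tuples: {(13, 2016, 20), (13, 2021, 21), (16, 2009, 21), (22, 2018, 16), (30, 2002, 13), (34, 1993, 37), (36, 1987, 19), (4, 1983, 7), (4, 2024, 38), (40, 2019, 37), (5, 2020, 30), (9, 2003, 40)}
Set intersection of the two operands is {(16, 2009, 21), (22, 2018, 16), (30, 2002, 13), (34, 1993, 37), (5, 2020, 30)}.

{(16, 2009, 21), (22, 2018, 16), (30, 2002, 13), (34, 1993, 37), (5, 2020, 30)}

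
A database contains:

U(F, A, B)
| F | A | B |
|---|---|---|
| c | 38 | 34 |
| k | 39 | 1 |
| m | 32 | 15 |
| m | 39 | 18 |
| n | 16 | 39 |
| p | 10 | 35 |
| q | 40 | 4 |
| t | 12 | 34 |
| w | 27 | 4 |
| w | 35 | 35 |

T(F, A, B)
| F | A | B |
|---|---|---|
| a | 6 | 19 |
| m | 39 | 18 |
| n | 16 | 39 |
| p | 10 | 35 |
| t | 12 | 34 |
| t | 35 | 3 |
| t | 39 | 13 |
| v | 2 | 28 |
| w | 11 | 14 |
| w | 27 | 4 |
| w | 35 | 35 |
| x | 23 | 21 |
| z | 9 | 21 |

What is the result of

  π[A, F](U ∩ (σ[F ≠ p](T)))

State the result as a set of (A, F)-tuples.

Apply σ_{F ≠ p}; surviving tuples: {(a, 6, 19), (m, 39, 18), (n, 16, 39), (t, 12, 34), (t, 35, 3), (t, 39, 13), (v, 2, 28), (w, 11, 14), (w, 27, 4), (w, 35, 35), (x, 23, 21), (z, 9, 21)}
Taking the intersection: {(m, 39, 18), (n, 16, 39), (t, 12, 34), (w, 27, 4), (w, 35, 35)}
Keep only column(s) A, F: {(12, t), (16, n), (27, w), (35, w), (39, m)}

{(12, t), (16, n), (27, w), (35, w), (39, m)}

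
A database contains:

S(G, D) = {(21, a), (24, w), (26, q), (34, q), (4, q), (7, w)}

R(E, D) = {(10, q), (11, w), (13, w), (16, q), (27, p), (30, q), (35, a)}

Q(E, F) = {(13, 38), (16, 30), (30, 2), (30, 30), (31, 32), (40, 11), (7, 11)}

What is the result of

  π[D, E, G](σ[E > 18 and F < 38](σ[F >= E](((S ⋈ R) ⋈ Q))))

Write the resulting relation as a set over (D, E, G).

Joining S and R on D yields {(21, a, 35), (24, w, 11), (24, w, 13), (26, q, 10), (26, q, 16), (26, q, 30), (34, q, 10), (34, q, 16), (34, q, 30), (4, q, 10), (4, q, 16), (4, q, 30), (7, w, 11), (7, w, 13)}.
Joining (S ⋈ R) and Q on E yields {(24, w, 13, 38), (26, q, 16, 30), (26, q, 30, 2), (26, q, 30, 30), (34, q, 16, 30), (34, q, 30, 2), (34, q, 30, 30), (4, q, 16, 30), (4, q, 30, 2), (4, q, 30, 30), (7, w, 13, 38)}.
Selection F >= E: {(24, w, 13, 38), (26, q, 16, 30), (26, q, 30, 30), (34, q, 16, 30), (34, q, 30, 30), (4, q, 16, 30), (4, q, 30, 30), (7, w, 13, 38)}
Selection E > 18 and F < 38: {(26, q, 30, 30), (34, q, 30, 30), (4, q, 30, 30)}
Projecting to D, E, G: {(q, 30, 26), (q, 30, 34), (q, 30, 4)}

{(q, 30, 26), (q, 30, 34), (q, 30, 4)}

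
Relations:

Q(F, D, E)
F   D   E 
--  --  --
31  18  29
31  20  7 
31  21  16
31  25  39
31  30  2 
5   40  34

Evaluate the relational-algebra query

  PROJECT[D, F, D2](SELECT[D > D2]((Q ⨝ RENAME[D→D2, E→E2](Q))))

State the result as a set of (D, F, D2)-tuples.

ρ[D→D2, E→E2]: schema becomes (F, D2, E2); tuples unchanged.
Joining Q and RENAME[D→D2, E→E2](Q) on F yields {(31, 18, 29, 18, 29), (31, 18, 29, 20, 7), (31, 18, 29, 21, 16), (31, 18, 29, 25, 39), (31, 18, 29, 30, 2), (31, 20, 7, 18, 29), (31, 20, 7, 20, 7), (31, 20, 7, 21, 16), (31, 20, 7, 25, 39), (31, 20, 7, 30, 2), (31, 21, 16, 18, 29), (31, 21, 16, 20, 7), (31, 21, 16, 21, 16), (31, 21, 16, 25, 39), (31, 21, 16, 30, 2), (31, 25, 39, 18, 29), (31, 25, 39, 20, 7), (31, 25, 39, 21, 16), (31, 25, 39, 25, 39), (31, 25, 39, 30, 2), (31, 30, 2, 18, 29), (31, 30, 2, 20, 7), (31, 30, 2, 21, 16), (31, 30, 2, 25, 39), (31, 30, 2, 30, 2), (5, 40, 34, 40, 34)}.
σ[D > D2]: keep tuples satisfying D > D2 → {(31, 20, 7, 18, 29), (31, 21, 16, 18, 29), (31, 21, 16, 20, 7), (31, 25, 39, 18, 29), (31, 25, 39, 20, 7), (31, 25, 39, 21, 16), (31, 30, 2, 18, 29), (31, 30, 2, 20, 7), (31, 30, 2, 21, 16), (31, 30, 2, 25, 39)}
π[D, F, D2]: project onto (D, F, D2) → {(20, 31, 18), (21, 31, 18), (21, 31, 20), (25, 31, 18), (25, 31, 20), (25, 31, 21), (30, 31, 18), (30, 31, 20), (30, 31, 21), (30, 31, 25)}

{(20, 31, 18), (21, 31, 18), (21, 31, 20), (25, 31, 18), (25, 31, 20), (25, 31, 21), (30, 31, 18), (30, 31, 20), (30, 31, 21), (30, 31, 25)}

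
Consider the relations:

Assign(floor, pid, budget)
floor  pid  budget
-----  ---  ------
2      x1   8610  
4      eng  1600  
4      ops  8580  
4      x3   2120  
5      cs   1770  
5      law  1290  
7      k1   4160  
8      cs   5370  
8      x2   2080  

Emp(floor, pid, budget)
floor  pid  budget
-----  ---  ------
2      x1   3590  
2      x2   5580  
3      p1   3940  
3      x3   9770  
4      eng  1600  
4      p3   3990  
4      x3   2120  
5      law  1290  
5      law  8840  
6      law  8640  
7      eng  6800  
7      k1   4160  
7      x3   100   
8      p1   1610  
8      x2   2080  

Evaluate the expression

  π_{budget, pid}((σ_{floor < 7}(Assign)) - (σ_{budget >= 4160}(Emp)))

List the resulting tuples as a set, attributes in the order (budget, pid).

Apply σ_{floor < 7}; surviving tuples: {(2, x1, 8610), (4, eng, 1600), (4, ops, 8580), (4, x3, 2120), (5, cs, 1770), (5, law, 1290)}
Apply σ_{budget >= 4160}; surviving tuples: {(2, x2, 5580), (3, x3, 9770), (5, law, 8840), (6, law, 8640), (7, eng, 6800), (7, k1, 4160)}
Set difference of the two operands is {(2, x1, 8610), (4, eng, 1600), (4, ops, 8580), (4, x3, 2120), (5, cs, 1770), (5, law, 1290)}.
π_{budget, pid} gives {(1290, law), (1600, eng), (1770, cs), (2120, x3), (8580, ops), (8610, x1)}.

{(1290, law), (1600, eng), (1770, cs), (2120, x3), (8580, ops), (8610, x1)}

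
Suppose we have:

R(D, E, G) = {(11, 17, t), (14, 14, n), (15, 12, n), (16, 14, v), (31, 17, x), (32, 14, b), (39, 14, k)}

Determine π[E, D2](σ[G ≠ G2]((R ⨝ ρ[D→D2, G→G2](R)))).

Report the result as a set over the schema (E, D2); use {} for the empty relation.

{(14, 14), (14, 16), (14, 32), (14, 39), (17, 11), (17, 31)}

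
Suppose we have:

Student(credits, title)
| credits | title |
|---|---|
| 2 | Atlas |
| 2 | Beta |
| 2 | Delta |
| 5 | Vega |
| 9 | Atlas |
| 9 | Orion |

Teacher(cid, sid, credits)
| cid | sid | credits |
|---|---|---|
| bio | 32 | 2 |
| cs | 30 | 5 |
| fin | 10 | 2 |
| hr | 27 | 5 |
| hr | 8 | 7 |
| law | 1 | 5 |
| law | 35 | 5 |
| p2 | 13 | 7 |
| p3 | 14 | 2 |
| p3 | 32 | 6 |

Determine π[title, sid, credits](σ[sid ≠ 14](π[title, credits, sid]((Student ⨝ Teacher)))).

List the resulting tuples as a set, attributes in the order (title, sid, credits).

{(Atlas, 10, 2), (Atlas, 32, 2), (Beta, 10, 2), (Beta, 32, 2), (Delta, 10, 2), (Delta, 32, 2), (Vega, 1, 5), (Vega, 27, 5), (Vega, 30, 5), (Vega, 35, 5)}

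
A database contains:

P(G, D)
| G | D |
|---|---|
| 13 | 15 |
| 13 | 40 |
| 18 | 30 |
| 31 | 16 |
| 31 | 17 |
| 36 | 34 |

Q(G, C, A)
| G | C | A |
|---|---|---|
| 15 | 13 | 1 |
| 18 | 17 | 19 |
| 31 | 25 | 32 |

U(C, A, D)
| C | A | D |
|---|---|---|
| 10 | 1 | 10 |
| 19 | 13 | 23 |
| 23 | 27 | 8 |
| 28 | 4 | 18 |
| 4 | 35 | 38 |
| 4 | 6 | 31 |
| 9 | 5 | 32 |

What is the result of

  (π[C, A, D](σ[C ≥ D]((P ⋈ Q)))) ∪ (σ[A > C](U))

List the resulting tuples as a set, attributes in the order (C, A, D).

Joining P and Q on G yields {(18, 30, 17, 19), (31, 16, 25, 32), (31, 17, 25, 32)}.
Apply σ_{C ≥ D}; surviving tuples: {(31, 16, 25, 32), (31, 17, 25, 32)}
Projecting to C, A, D: {(25, 32, 16), (25, 32, 17)}
Apply σ_{A > C}; surviving tuples: {(23, 27, 8), (4, 35, 38), (4, 6, 31)}
Union: {(25, 32, 16), (25, 32, 17)} with {(23, 27, 8), (4, 35, 38), (4, 6, 31)} → {(23, 27, 8), (25, 32, 16), (25, 32, 17), (4, 35, 38), (4, 6, 31)}

{(23, 27, 8), (25, 32, 16), (25, 32, 17), (4, 35, 38), (4, 6, 31)}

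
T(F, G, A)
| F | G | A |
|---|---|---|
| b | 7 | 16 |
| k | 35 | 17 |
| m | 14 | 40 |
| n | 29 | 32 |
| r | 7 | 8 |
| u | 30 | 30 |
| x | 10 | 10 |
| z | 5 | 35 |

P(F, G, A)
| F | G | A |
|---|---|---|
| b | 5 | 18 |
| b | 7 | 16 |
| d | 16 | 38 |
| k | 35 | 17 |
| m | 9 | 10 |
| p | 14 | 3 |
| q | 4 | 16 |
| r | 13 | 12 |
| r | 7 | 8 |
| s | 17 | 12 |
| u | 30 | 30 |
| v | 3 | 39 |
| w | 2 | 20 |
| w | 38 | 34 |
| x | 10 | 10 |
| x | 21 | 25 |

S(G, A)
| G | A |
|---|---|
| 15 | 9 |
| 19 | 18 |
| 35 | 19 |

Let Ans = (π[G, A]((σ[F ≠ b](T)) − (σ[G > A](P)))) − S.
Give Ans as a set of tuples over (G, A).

σ[F ≠ b]: keep tuples satisfying F ≠ b → {(k, 35, 17), (m, 14, 40), (n, 29, 32), (r, 7, 8), (u, 30, 30), (x, 10, 10), (z, 5, 35)}
σ[G > A]: keep tuples satisfying G > A → {(k, 35, 17), (p, 14, 3), (r, 13, 12), (s, 17, 12), (w, 38, 34)}
Difference: {(k, 35, 17), (m, 14, 40), (n, 29, 32), (r, 7, 8), (u, 30, 30), (x, 10, 10), (z, 5, 35)} with {(k, 35, 17), (p, 14, 3), (r, 13, 12), (s, 17, 12), (w, 38, 34)} → {(m, 14, 40), (n, 29, 32), (r, 7, 8), (u, 30, 30), (x, 10, 10), (z, 5, 35)}
Projecting to G, A: {(10, 10), (14, 40), (29, 32), (30, 30), (5, 35), (7, 8)}
Difference: {(10, 10), (14, 40), (29, 32), (30, 30), (5, 35), (7, 8)} with {(15, 9), (19, 18), (35, 19)} → {(10, 10), (14, 40), (29, 32), (30, 30), (5, 35), (7, 8)}

{(10, 10), (14, 40), (29, 32), (30, 30), (5, 35), (7, 8)}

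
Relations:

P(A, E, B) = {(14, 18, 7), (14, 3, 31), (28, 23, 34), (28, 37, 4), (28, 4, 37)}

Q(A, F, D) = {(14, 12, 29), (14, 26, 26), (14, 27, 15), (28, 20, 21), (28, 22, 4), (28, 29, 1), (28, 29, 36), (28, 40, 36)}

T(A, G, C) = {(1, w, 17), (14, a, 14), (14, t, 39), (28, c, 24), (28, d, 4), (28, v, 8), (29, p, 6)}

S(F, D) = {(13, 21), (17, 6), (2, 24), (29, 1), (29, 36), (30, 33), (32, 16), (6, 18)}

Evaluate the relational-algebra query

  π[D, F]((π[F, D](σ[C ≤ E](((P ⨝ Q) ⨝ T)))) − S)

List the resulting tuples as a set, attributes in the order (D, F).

Natural join on A: {(14, 18, 7, 12, 29), (14, 18, 7, 26, 26), (14, 18, 7, 27, 15), (14, 3, 31, 12, 29), (14, 3, 31, 26, 26), (14, 3, 31, 27, 15), (28, 23, 34, 20, 21), (28, 23, 34, 22, 4), (28, 23, 34, 29, 1), (28, 23, 34, 29, 36), (28, 23, 34, 40, 36), (28, 37, 4, 20, 21), (28, 37, 4, 22, 4), (28, 37, 4, 29, 1), (28, 37, 4, 29, 36), (28, 37, 4, 40, 36), (28, 4, 37, 20, 21), (28, 4, 37, 22, 4), (28, 4, 37, 29, 1), (28, 4, 37, 29, 36), (28, 4, 37, 40, 36)}
Natural join on A: {(14, 18, 7, 12, 29, a, 14), (14, 18, 7, 12, 29, t, 39), (14, 18, 7, 26, 26, a, 14), (14, 18, 7, 26, 26, t, 39), (14, 18, 7, 27, 15, a, 14), (14, 18, 7, 27, 15, t, 39), (14, 3, 31, 12, 29, a, 14), (14, 3, 31, 12, 29, t, 39), (14, 3, 31, 26, 26, a, 14), (14, 3, 31, 26, 26, t, 39), (14, 3, 31, 27, 15, a, 14), (14, 3, 31, 27, 15, t, 39), (28, 23, 34, 20, 21, c, 24), (28, 23, 34, 20, 21, d, 4), (28, 23, 34, 20, 21, v, 8), (28, 23, 34, 22, 4, c, 24), (28, 23, 34, 22, 4, d, 4), (28, 23, 34, 22, 4, v, 8), (28, 23, 34, 29, 1, c, 24), (28, 23, 34, 29, 1, d, 4), (28, 23, 34, 29, 1, v, 8), (28, 23, 34, 29, 36, c, 24), (28, 23, 34, 29, 36, d, 4), (28, 23, 34, 29, 36, v, 8), (28, 23, 34, 40, 36, c, 24), (28, 23, 34, 40, 36, d, 4), (28, 23, 34, 40, 36, v, 8), (28, 37, 4, 20, 21, c, 24), (28, 37, 4, 20, 21, d, 4), (28, 37, 4, 20, 21, v, 8), (28, 37, 4, 22, 4, c, 24), (28, 37, 4, 22, 4, d, 4), (28, 37, 4, 22, 4, v, 8), (28, 37, 4, 29, 1, c, 24), (28, 37, 4, 29, 1, d, 4), (28, 37, 4, 29, 1, v, 8), (28, 37, 4, 29, 36, c, 24), (28, 37, 4, 29, 36, d, 4), (28, 37, 4, 29, 36, v, 8), (28, 37, 4, 40, 36, c, 24), (28, 37, 4, 40, 36, d, 4), (28, 37, 4, 40, 36, v, 8), (28, 4, 37, 20, 21, c, 24), (28, 4, 37, 20, 21, d, 4), (28, 4, 37, 20, 21, v, 8), (28, 4, 37, 22, 4, c, 24), (28, 4, 37, 22, 4, d, 4), (28, 4, 37, 22, 4, v, 8), (28, 4, 37, 29, 1, c, 24), (28, 4, 37, 29, 1, d, 4), (28, 4, 37, 29, 1, v, 8), (28, 4, 37, 29, 36, c, 24), (28, 4, 37, 29, 36, d, 4), (28, 4, 37, 29, 36, v, 8), (28, 4, 37, 40, 36, c, 24), (28, 4, 37, 40, 36, d, 4), (28, 4, 37, 40, 36, v, 8)}
σ[C ≤ E]: keep tuples satisfying C ≤ E → {(14, 18, 7, 12, 29, a, 14), (14, 18, 7, 26, 26, a, 14), (14, 18, 7, 27, 15, a, 14), (28, 23, 34, 20, 21, d, 4), (28, 23, 34, 20, 21, v, 8), (28, 23, 34, 22, 4, d, 4), (28, 23, 34, 22, 4, v, 8), (28, 23, 34, 29, 1, d, 4), (28, 23, 34, 29, 1, v, 8), (28, 23, 34, 29, 36, d, 4), (28, 23, 34, 29, 36, v, 8), (28, 23, 34, 40, 36, d, 4), (28, 23, 34, 40, 36, v, 8), (28, 37, 4, 20, 21, c, 24), (28, 37, 4, 20, 21, d, 4), (28, 37, 4, 20, 21, v, 8), (28, 37, 4, 22, 4, c, 24), (28, 37, 4, 22, 4, d, 4), (28, 37, 4, 22, 4, v, 8), (28, 37, 4, 29, 1, c, 24), (28, 37, 4, 29, 1, d, 4), (28, 37, 4, 29, 1, v, 8), (28, 37, 4, 29, 36, c, 24), (28, 37, 4, 29, 36, d, 4), (28, 37, 4, 29, 36, v, 8), (28, 37, 4, 40, 36, c, 24), (28, 37, 4, 40, 36, d, 4), (28, 37, 4, 40, 36, v, 8), (28, 4, 37, 20, 21, d, 4), (28, 4, 37, 22, 4, d, 4), (28, 4, 37, 29, 1, d, 4), (28, 4, 37, 29, 36, d, 4), (28, 4, 37, 40, 36, d, 4)}
π_{F, D} gives {(12, 29), (20, 21), (22, 4), (26, 26), (27, 15), (29, 1), (29, 36), (40, 36)} (25 duplicate(s) eliminated).
Taking the difference: {(12, 29), (20, 21), (22, 4), (26, 26), (27, 15), (40, 36)}
π_{D, F} gives {(15, 27), (21, 20), (26, 26), (29, 12), (36, 40), (4, 22)}.

{(15, 27), (21, 20), (26, 26), (29, 12), (36, 40), (4, 22)}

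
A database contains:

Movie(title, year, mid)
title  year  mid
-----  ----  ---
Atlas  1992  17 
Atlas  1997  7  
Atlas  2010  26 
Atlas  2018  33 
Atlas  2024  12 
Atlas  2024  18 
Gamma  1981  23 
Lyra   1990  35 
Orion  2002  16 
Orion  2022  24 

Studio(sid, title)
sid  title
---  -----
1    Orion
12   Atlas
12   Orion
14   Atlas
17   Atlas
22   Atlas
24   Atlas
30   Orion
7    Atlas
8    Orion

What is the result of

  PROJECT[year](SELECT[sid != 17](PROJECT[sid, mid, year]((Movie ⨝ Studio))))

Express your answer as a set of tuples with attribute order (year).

Movie ⋈ Studio (natural join on title): {(Atlas, 1992, 17, 12), (Atlas, 1992, 17, 14), (Atlas, 1992, 17, 17), (Atlas, 1992, 17, 22), (Atlas, 1992, 17, 24), (Atlas, 1992, 17, 7), (Atlas, 1997, 7, 12), (Atlas, 1997, 7, 14), (Atlas, 1997, 7, 17), (Atlas, 1997, 7, 22), (Atlas, 1997, 7, 24), (Atlas, 1997, 7, 7), (Atlas, 2010, 26, 12), (Atlas, 2010, 26, 14), (Atlas, 2010, 26, 17), (Atlas, 2010, 26, 22), (Atlas, 2010, 26, 24), (Atlas, 2010, 26, 7), (Atlas, 2018, 33, 12), (Atlas, 2018, 33, 14), (Atlas, 2018, 33, 17), (Atlas, 2018, 33, 22), (Atlas, 2018, 33, 24), (Atlas, 2018, 33, 7), (Atlas, 2024, 12, 12), (Atlas, 2024, 12, 14), (Atlas, 2024, 12, 17), (Atlas, 2024, 12, 22), (Atlas, 2024, 12, 24), (Atlas, 2024, 12, 7), (Atlas, 2024, 18, 12), (Atlas, 2024, 18, 14), (Atlas, 2024, 18, 17), (Atlas, 2024, 18, 22), (Atlas, 2024, 18, 24), (Atlas, 2024, 18, 7), (Orion, 2002, 16, 1), (Orion, 2002, 16, 12), (Orion, 2002, 16, 30), (Orion, 2002, 16, 8), (Orion, 2022, 24, 1), (Orion, 2022, 24, 12), (Orion, 2022, 24, 30), (Orion, 2022, 24, 8)}
Projecting to sid, mid, year: {(1, 16, 2002), (1, 24, 2022), (12, 12, 2024), (12, 16, 2002), (12, 17, 1992), (12, 18, 2024), (12, 24, 2022), (12, 26, 2010), (12, 33, 2018), (12, 7, 1997), (14, 12, 2024), (14, 17, 1992), (14, 18, 2024), (14, 26, 2010), (14, 33, 2018), (14, 7, 1997), (17, 12, 2024), (17, 17, 1992), (17, 18, 2024), (17, 26, 2010), (17, 33, 2018), (17, 7, 1997), (22, 12, 2024), (22, 17, 1992), (22, 18, 2024), (22, 26, 2010), (22, 33, 2018), (22, 7, 1997), (24, 12, 2024), (24, 17, 1992), (24, 18, 2024), (24, 26, 2010), (24, 33, 2018), (24, 7, 1997), (30, 16, 2002), (30, 24, 2022), (7, 12, 2024), (7, 17, 1992), (7, 18, 2024), (7, 26, 2010), (7, 33, 2018), (7, 7, 1997), (8, 16, 2002), (8, 24, 2022)}
Selection sid != 17: {(1, 16, 2002), (1, 24, 2022), (12, 12, 2024), (12, 16, 2002), (12, 17, 1992), (12, 18, 2024), (12, 24, 2022), (12, 26, 2010), (12, 33, 2018), (12, 7, 1997), (14, 12, 2024), (14, 17, 1992), (14, 18, 2024), (14, 26, 2010), (14, 33, 2018), (14, 7, 1997), (22, 12, 2024), (22, 17, 1992), (22, 18, 2024), (22, 26, 2010), (22, 33, 2018), (22, 7, 1997), (24, 12, 2024), (24, 17, 1992), (24, 18, 2024), (24, 26, 2010), (24, 33, 2018), (24, 7, 1997), (30, 16, 2002), (30, 24, 2022), (7, 12, 2024), (7, 17, 1992), (7, 18, 2024), (7, 26, 2010), (7, 33, 2018), (7, 7, 1997), (8, 16, 2002), (8, 24, 2022)}
Projecting to year (31 duplicate(s) eliminated): {1992, 1997, 2002, 2010, 2018, 2022, 2024}

{1992, 1997, 2002, 2010, 2018, 2022, 2024}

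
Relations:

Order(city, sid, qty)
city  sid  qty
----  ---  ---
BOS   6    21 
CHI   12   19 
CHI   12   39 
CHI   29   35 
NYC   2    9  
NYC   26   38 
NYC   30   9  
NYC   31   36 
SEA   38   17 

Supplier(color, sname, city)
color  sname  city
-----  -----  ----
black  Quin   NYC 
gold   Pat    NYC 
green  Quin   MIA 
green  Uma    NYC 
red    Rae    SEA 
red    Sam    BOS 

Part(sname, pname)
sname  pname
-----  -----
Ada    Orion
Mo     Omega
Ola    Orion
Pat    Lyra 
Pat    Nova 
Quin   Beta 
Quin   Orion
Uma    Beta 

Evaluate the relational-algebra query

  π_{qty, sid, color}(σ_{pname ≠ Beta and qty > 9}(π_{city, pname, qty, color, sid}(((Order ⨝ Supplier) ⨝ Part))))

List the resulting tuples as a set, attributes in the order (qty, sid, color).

Order ⋈ Supplier (natural join on city): {(BOS, 6, 21, red, Sam), (NYC, 2, 9, black, Quin), (NYC, 2, 9, gold, Pat), (NYC, 2, 9, green, Uma), (NYC, 26, 38, black, Quin), (NYC, 26, 38, gold, Pat), (NYC, 26, 38, green, Uma), (NYC, 30, 9, black, Quin), (NYC, 30, 9, gold, Pat), (NYC, 30, 9, green, Uma), (NYC, 31, 36, black, Quin), (NYC, 31, 36, gold, Pat), (NYC, 31, 36, green, Uma), (SEA, 38, 17, red, Rae)}
(Order ⨝ Supplier) ⋈ Part (natural join on sname): {(NYC, 2, 9, black, Quin, Beta), (NYC, 2, 9, black, Quin, Orion), (NYC, 2, 9, gold, Pat, Lyra), (NYC, 2, 9, gold, Pat, Nova), (NYC, 2, 9, green, Uma, Beta), (NYC, 26, 38, black, Quin, Beta), (NYC, 26, 38, black, Quin, Orion), (NYC, 26, 38, gold, Pat, Lyra), (NYC, 26, 38, gold, Pat, Nova), (NYC, 26, 38, green, Uma, Beta), (NYC, 30, 9, black, Quin, Beta), (NYC, 30, 9, black, Quin, Orion), (NYC, 30, 9, gold, Pat, Lyra), (NYC, 30, 9, gold, Pat, Nova), (NYC, 30, 9, green, Uma, Beta), (NYC, 31, 36, black, Quin, Beta), (NYC, 31, 36, black, Quin, Orion), (NYC, 31, 36, gold, Pat, Lyra), (NYC, 31, 36, gold, Pat, Nova), (NYC, 31, 36, green, Uma, Beta)}
π_{city, pname, qty, color, sid} gives {(NYC, Beta, 36, black, 31), (NYC, Beta, 36, green, 31), (NYC, Beta, 38, black, 26), (NYC, Beta, 38, green, 26), (NYC, Beta, 9, black, 2), (NYC, Beta, 9, black, 30), (NYC, Beta, 9, green, 2), (NYC, Beta, 9, green, 30), (NYC, Lyra, 36, gold, 31), (NYC, Lyra, 38, gold, 26), (NYC, Lyra, 9, gold, 2), (NYC, Lyra, 9, gold, 30), (NYC, Nova, 36, gold, 31), (NYC, Nova, 38, gold, 26), (NYC, Nova, 9, gold, 2), (NYC, Nova, 9, gold, 30), (NYC, Orion, 36, black, 31), (NYC, Orion, 38, black, 26), (NYC, Orion, 9, black, 2), (NYC, Orion, 9, black, 30)}.
σ[pname ≠ Beta and qty > 9]: keep tuples satisfying pname ≠ Beta and qty > 9 → {(NYC, Lyra, 36, gold, 31), (NYC, Lyra, 38, gold, 26), (NYC, Nova, 36, gold, 31), (NYC, Nova, 38, gold, 26), (NYC, Orion, 36, black, 31), (NYC, Orion, 38, black, 26)}
π_{qty, sid, color} gives {(36, 31, black), (36, 31, gold), (38, 26, black), (38, 26, gold)} (2 duplicate(s) eliminated).

{(36, 31, black), (36, 31, gold), (38, 26, black), (38, 26, gold)}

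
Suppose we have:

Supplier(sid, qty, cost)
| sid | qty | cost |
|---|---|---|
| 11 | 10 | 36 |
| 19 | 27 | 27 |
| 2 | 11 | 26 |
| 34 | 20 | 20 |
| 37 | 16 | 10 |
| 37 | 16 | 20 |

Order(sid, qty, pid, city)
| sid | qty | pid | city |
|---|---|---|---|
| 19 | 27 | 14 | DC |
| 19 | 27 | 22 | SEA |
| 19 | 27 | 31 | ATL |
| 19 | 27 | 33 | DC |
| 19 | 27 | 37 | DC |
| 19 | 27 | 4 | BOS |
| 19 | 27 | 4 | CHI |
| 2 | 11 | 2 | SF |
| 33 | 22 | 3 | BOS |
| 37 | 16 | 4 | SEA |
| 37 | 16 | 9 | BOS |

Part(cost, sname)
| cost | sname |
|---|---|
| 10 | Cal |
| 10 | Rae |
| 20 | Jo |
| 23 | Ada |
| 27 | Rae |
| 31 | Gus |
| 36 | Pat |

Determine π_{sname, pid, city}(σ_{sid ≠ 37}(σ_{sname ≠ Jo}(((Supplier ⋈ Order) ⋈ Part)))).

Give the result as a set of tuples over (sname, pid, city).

{(Rae, 14, DC), (Rae, 22, SEA), (Rae, 31, ATL), (Rae, 33, DC), (Rae, 37, DC), (Rae, 4, BOS), (Rae, 4, CHI)}

Natural join on sid, qty: {(19, 27, 27, 14, DC), (19, 27, 27, 22, SEA), (19, 27, 27, 31, ATL), (19, 27, 27, 33, DC), (19, 27, 27, 37, DC), (19, 27, 27, 4, BOS), (19, 27, 27, 4, CHI), (2, 11, 26, 2, SF), (37, 16, 10, 4, SEA), (37, 16, 10, 9, BOS), (37, 16, 20, 4, SEA), (37, 16, 20, 9, BOS)}
Natural join on cost: {(19, 27, 27, 14, DC, Rae), (19, 27, 27, 22, SEA, Rae), (19, 27, 27, 31, ATL, Rae), (19, 27, 27, 33, DC, Rae), (19, 27, 27, 37, DC, Rae), (19, 27, 27, 4, BOS, Rae), (19, 27, 27, 4, CHI, Rae), (37, 16, 10, 4, SEA, Cal), (37, 16, 10, 4, SEA, Rae), (37, 16, 10, 9, BOS, Cal), (37, 16, 10, 9, BOS, Rae), (37, 16, 20, 4, SEA, Jo), (37, 16, 20, 9, BOS, Jo)}
Selection sname ≠ Jo: {(19, 27, 27, 14, DC, Rae), (19, 27, 27, 22, SEA, Rae), (19, 27, 27, 31, ATL, Rae), (19, 27, 27, 33, DC, Rae), (19, 27, 27, 37, DC, Rae), (19, 27, 27, 4, BOS, Rae), (19, 27, 27, 4, CHI, Rae), (37, 16, 10, 4, SEA, Cal), (37, 16, 10, 4, SEA, Rae), (37, 16, 10, 9, BOS, Cal), (37, 16, 10, 9, BOS, Rae)}
Selection sid ≠ 37: {(19, 27, 27, 14, DC, Rae), (19, 27, 27, 22, SEA, Rae), (19, 27, 27, 31, ATL, Rae), (19, 27, 27, 33, DC, Rae), (19, 27, 27, 37, DC, Rae), (19, 27, 27, 4, BOS, Rae), (19, 27, 27, 4, CHI, Rae)}
π_{sname, pid, city} gives {(Rae, 14, DC), (Rae, 22, SEA), (Rae, 31, ATL), (Rae, 33, DC), (Rae, 37, DC), (Rae, 4, BOS), (Rae, 4, CHI)}.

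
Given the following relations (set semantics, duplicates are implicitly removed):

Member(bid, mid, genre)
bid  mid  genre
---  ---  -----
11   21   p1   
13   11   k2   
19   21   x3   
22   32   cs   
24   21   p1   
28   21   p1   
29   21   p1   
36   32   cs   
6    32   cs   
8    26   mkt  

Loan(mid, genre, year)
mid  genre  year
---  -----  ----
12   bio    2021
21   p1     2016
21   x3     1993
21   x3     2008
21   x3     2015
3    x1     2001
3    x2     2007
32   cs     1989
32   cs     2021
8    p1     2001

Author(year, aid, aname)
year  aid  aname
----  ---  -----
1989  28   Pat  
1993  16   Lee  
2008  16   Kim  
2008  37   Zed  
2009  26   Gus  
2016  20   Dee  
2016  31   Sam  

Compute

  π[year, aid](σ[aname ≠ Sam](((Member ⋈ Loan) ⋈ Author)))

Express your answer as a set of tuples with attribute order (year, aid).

{(1989, 28), (1993, 16), (2008, 16), (2008, 37), (2016, 20)}

Natural join on mid, genre: {(11, 21, p1, 2016), (19, 21, x3, 1993), (19, 21, x3, 2008), (19, 21, x3, 2015), (22, 32, cs, 1989), (22, 32, cs, 2021), (24, 21, p1, 2016), (28, 21, p1, 2016), (29, 21, p1, 2016), (36, 32, cs, 1989), (36, 32, cs, 2021), (6, 32, cs, 1989), (6, 32, cs, 2021)}
Natural join on year: {(11, 21, p1, 2016, 20, Dee), (11, 21, p1, 2016, 31, Sam), (19, 21, x3, 1993, 16, Lee), (19, 21, x3, 2008, 16, Kim), (19, 21, x3, 2008, 37, Zed), (22, 32, cs, 1989, 28, Pat), (24, 21, p1, 2016, 20, Dee), (24, 21, p1, 2016, 31, Sam), (28, 21, p1, 2016, 20, Dee), (28, 21, p1, 2016, 31, Sam), (29, 21, p1, 2016, 20, Dee), (29, 21, p1, 2016, 31, Sam), (36, 32, cs, 1989, 28, Pat), (6, 32, cs, 1989, 28, Pat)}
Filtering on aname ≠ Sam leaves {(11, 21, p1, 2016, 20, Dee), (19, 21, x3, 1993, 16, Lee), (19, 21, x3, 2008, 16, Kim), (19, 21, x3, 2008, 37, Zed), (22, 32, cs, 1989, 28, Pat), (24, 21, p1, 2016, 20, Dee), (28, 21, p1, 2016, 20, Dee), (29, 21, p1, 2016, 20, Dee), (36, 32, cs, 1989, 28, Pat), (6, 32, cs, 1989, 28, Pat)}.
π_{year, aid} gives {(1989, 28), (1993, 16), (2008, 16), (2008, 37), (2016, 20)} (5 duplicate(s) eliminated).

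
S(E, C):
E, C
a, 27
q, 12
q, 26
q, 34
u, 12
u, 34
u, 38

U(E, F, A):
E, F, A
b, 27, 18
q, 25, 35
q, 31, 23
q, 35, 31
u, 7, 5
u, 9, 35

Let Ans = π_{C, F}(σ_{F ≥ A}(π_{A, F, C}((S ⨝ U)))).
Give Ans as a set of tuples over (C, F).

Joining S and U on E yields {(q, 12, 25, 35), (q, 12, 31, 23), (q, 12, 35, 31), (q, 26, 25, 35), (q, 26, 31, 23), (q, 26, 35, 31), (q, 34, 25, 35), (q, 34, 31, 23), (q, 34, 35, 31), (u, 12, 7, 5), (u, 12, 9, 35), (u, 34, 7, 5), (u, 34, 9, 35), (u, 38, 7, 5), (u, 38, 9, 35)}.
π[A, F, C]: project onto (A, F, C) → {(23, 31, 12), (23, 31, 26), (23, 31, 34), (31, 35, 12), (31, 35, 26), (31, 35, 34), (35, 25, 12), (35, 25, 26), (35, 25, 34), (35, 9, 12), (35, 9, 34), (35, 9, 38), (5, 7, 12), (5, 7, 34), (5, 7, 38)}
Apply σ_{F ≥ A}; surviving tuples: {(23, 31, 12), (23, 31, 26), (23, 31, 34), (31, 35, 12), (31, 35, 26), (31, 35, 34), (5, 7, 12), (5, 7, 34), (5, 7, 38)}
π[C, F]: project onto (C, F) → {(12, 31), (12, 35), (12, 7), (26, 31), (26, 35), (34, 31), (34, 35), (34, 7), (38, 7)}

{(12, 31), (12, 35), (12, 7), (26, 31), (26, 35), (34, 31), (34, 35), (34, 7), (38, 7)}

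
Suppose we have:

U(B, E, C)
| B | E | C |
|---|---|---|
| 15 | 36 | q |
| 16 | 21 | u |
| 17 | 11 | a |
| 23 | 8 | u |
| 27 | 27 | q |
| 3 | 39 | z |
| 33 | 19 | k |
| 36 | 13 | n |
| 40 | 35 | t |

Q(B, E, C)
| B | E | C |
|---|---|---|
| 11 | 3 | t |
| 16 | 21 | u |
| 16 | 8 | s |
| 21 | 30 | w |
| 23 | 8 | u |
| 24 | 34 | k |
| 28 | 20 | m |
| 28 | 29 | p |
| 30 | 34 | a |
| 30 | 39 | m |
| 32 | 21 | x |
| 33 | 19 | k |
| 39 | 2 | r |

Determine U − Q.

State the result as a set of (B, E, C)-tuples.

{(15, 36, q), (17, 11, a), (27, 27, q), (3, 39, z), (36, 13, n), (40, 35, t)}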